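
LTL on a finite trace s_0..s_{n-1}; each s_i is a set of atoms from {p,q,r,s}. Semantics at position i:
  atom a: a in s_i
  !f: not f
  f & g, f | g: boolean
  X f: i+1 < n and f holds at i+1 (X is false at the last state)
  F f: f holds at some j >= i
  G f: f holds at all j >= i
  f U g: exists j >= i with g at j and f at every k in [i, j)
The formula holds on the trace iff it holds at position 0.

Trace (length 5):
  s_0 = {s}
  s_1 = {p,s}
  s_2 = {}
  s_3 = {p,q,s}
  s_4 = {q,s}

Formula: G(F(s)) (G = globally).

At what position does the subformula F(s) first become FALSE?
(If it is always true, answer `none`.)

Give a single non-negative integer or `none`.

Answer: none

Derivation:
s_0={s}: F(s)=True s=True
s_1={p,s}: F(s)=True s=True
s_2={}: F(s)=True s=False
s_3={p,q,s}: F(s)=True s=True
s_4={q,s}: F(s)=True s=True
G(F(s)) holds globally = True
No violation — formula holds at every position.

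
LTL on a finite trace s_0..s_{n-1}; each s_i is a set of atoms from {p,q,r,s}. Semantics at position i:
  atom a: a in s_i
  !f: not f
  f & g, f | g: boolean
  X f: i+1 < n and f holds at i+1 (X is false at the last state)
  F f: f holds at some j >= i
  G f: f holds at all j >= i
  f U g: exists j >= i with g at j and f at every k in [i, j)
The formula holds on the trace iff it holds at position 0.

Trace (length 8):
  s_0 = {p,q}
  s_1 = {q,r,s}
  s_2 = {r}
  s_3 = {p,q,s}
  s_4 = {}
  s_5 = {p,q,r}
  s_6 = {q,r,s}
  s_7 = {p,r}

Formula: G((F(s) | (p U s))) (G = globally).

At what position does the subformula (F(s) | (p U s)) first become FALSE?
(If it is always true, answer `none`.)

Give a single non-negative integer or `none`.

s_0={p,q}: (F(s) | (p U s))=True F(s)=True s=False (p U s)=True p=True
s_1={q,r,s}: (F(s) | (p U s))=True F(s)=True s=True (p U s)=True p=False
s_2={r}: (F(s) | (p U s))=True F(s)=True s=False (p U s)=False p=False
s_3={p,q,s}: (F(s) | (p U s))=True F(s)=True s=True (p U s)=True p=True
s_4={}: (F(s) | (p U s))=True F(s)=True s=False (p U s)=False p=False
s_5={p,q,r}: (F(s) | (p U s))=True F(s)=True s=False (p U s)=True p=True
s_6={q,r,s}: (F(s) | (p U s))=True F(s)=True s=True (p U s)=True p=False
s_7={p,r}: (F(s) | (p U s))=False F(s)=False s=False (p U s)=False p=True
G((F(s) | (p U s))) holds globally = False
First violation at position 7.

Answer: 7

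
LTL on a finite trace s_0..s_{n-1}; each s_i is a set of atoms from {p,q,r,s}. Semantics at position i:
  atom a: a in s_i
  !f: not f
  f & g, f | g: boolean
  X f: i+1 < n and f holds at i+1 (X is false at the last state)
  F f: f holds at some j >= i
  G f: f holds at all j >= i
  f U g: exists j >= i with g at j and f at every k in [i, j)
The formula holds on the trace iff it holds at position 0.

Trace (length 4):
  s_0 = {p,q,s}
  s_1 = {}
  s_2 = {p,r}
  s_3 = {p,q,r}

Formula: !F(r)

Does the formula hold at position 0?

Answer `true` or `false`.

Answer: false

Derivation:
s_0={p,q,s}: !F(r)=False F(r)=True r=False
s_1={}: !F(r)=False F(r)=True r=False
s_2={p,r}: !F(r)=False F(r)=True r=True
s_3={p,q,r}: !F(r)=False F(r)=True r=True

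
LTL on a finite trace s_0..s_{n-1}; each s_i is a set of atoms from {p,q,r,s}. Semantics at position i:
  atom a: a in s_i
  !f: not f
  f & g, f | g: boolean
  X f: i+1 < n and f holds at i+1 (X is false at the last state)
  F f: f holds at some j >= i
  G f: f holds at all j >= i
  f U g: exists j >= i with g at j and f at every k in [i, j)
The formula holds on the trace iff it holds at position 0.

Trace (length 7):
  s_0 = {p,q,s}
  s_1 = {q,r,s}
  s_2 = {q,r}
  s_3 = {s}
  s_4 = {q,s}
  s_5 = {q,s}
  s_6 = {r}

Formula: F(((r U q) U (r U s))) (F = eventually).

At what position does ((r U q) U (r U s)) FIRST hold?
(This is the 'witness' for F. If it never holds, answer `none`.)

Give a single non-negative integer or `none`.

s_0={p,q,s}: ((r U q) U (r U s))=True (r U q)=True r=False q=True (r U s)=True s=True
s_1={q,r,s}: ((r U q) U (r U s))=True (r U q)=True r=True q=True (r U s)=True s=True
s_2={q,r}: ((r U q) U (r U s))=True (r U q)=True r=True q=True (r U s)=True s=False
s_3={s}: ((r U q) U (r U s))=True (r U q)=False r=False q=False (r U s)=True s=True
s_4={q,s}: ((r U q) U (r U s))=True (r U q)=True r=False q=True (r U s)=True s=True
s_5={q,s}: ((r U q) U (r U s))=True (r U q)=True r=False q=True (r U s)=True s=True
s_6={r}: ((r U q) U (r U s))=False (r U q)=False r=True q=False (r U s)=False s=False
F(((r U q) U (r U s))) holds; first witness at position 0.

Answer: 0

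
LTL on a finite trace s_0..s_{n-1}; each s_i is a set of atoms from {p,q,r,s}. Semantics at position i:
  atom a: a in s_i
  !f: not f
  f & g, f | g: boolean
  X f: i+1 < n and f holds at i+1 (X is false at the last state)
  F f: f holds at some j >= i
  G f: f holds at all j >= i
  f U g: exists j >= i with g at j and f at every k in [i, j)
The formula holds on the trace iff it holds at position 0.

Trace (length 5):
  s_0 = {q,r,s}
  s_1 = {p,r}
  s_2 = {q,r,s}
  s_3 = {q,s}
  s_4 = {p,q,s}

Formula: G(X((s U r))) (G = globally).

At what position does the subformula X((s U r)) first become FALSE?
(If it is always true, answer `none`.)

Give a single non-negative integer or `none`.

Answer: 2

Derivation:
s_0={q,r,s}: X((s U r))=True (s U r)=True s=True r=True
s_1={p,r}: X((s U r))=True (s U r)=True s=False r=True
s_2={q,r,s}: X((s U r))=False (s U r)=True s=True r=True
s_3={q,s}: X((s U r))=False (s U r)=False s=True r=False
s_4={p,q,s}: X((s U r))=False (s U r)=False s=True r=False
G(X((s U r))) holds globally = False
First violation at position 2.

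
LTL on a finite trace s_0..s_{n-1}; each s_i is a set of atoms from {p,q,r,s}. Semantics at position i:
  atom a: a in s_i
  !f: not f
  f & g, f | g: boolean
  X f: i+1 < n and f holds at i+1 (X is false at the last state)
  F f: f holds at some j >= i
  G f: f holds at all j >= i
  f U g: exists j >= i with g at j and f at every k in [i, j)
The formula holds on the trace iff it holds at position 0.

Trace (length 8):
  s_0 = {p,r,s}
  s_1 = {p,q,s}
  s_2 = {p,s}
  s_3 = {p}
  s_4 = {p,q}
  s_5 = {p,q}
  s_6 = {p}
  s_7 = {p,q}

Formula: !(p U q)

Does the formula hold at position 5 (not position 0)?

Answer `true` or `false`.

s_0={p,r,s}: !(p U q)=False (p U q)=True p=True q=False
s_1={p,q,s}: !(p U q)=False (p U q)=True p=True q=True
s_2={p,s}: !(p U q)=False (p U q)=True p=True q=False
s_3={p}: !(p U q)=False (p U q)=True p=True q=False
s_4={p,q}: !(p U q)=False (p U q)=True p=True q=True
s_5={p,q}: !(p U q)=False (p U q)=True p=True q=True
s_6={p}: !(p U q)=False (p U q)=True p=True q=False
s_7={p,q}: !(p U q)=False (p U q)=True p=True q=True
Evaluating at position 5: result = False

Answer: false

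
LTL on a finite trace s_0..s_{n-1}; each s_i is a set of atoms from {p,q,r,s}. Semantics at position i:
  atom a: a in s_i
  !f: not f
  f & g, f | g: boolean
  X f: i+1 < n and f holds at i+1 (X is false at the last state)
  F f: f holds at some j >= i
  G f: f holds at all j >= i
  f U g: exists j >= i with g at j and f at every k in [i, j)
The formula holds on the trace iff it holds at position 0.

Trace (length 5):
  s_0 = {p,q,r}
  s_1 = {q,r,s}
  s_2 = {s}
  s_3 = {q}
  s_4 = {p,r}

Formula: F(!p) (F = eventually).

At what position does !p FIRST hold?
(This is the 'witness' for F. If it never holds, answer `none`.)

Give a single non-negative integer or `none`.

s_0={p,q,r}: !p=False p=True
s_1={q,r,s}: !p=True p=False
s_2={s}: !p=True p=False
s_3={q}: !p=True p=False
s_4={p,r}: !p=False p=True
F(!p) holds; first witness at position 1.

Answer: 1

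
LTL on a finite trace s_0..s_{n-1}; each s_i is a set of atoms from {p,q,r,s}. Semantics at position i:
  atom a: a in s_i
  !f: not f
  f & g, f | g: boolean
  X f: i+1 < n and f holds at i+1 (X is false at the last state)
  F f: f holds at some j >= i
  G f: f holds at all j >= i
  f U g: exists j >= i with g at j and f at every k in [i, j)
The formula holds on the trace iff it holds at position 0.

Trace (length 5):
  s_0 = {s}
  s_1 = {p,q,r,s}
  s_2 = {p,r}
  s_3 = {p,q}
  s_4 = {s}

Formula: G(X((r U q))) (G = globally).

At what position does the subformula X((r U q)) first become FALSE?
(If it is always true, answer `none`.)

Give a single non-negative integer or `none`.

s_0={s}: X((r U q))=True (r U q)=False r=False q=False
s_1={p,q,r,s}: X((r U q))=True (r U q)=True r=True q=True
s_2={p,r}: X((r U q))=True (r U q)=True r=True q=False
s_3={p,q}: X((r U q))=False (r U q)=True r=False q=True
s_4={s}: X((r U q))=False (r U q)=False r=False q=False
G(X((r U q))) holds globally = False
First violation at position 3.

Answer: 3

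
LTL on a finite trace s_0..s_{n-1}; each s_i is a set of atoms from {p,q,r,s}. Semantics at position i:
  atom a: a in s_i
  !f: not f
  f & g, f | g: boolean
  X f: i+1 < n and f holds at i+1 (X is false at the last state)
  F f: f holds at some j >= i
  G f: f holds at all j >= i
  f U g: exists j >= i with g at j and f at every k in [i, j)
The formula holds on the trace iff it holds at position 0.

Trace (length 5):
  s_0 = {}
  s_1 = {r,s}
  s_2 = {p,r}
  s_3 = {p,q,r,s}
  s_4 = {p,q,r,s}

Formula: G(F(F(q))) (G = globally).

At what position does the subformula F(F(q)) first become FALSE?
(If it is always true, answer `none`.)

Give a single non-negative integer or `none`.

Answer: none

Derivation:
s_0={}: F(F(q))=True F(q)=True q=False
s_1={r,s}: F(F(q))=True F(q)=True q=False
s_2={p,r}: F(F(q))=True F(q)=True q=False
s_3={p,q,r,s}: F(F(q))=True F(q)=True q=True
s_4={p,q,r,s}: F(F(q))=True F(q)=True q=True
G(F(F(q))) holds globally = True
No violation — formula holds at every position.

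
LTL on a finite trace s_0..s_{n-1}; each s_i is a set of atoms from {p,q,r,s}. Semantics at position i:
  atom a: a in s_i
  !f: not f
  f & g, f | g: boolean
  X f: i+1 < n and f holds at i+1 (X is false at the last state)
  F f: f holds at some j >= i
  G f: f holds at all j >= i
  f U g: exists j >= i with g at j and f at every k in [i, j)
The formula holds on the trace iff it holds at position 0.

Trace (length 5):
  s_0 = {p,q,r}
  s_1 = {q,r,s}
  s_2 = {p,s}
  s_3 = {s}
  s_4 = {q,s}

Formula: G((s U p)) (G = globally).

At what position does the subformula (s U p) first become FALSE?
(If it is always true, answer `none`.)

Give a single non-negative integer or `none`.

Answer: 3

Derivation:
s_0={p,q,r}: (s U p)=True s=False p=True
s_1={q,r,s}: (s U p)=True s=True p=False
s_2={p,s}: (s U p)=True s=True p=True
s_3={s}: (s U p)=False s=True p=False
s_4={q,s}: (s U p)=False s=True p=False
G((s U p)) holds globally = False
First violation at position 3.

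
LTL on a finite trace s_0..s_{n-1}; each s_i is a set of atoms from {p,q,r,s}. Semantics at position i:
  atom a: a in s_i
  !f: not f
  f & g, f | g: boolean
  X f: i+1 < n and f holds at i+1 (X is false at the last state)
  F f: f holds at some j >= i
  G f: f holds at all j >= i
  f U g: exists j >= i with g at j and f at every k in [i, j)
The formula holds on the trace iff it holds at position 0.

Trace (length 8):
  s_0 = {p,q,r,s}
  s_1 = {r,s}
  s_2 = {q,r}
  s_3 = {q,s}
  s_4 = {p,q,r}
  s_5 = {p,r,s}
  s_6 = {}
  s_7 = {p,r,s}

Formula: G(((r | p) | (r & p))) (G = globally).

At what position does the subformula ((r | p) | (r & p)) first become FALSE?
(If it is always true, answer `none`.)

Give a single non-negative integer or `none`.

Answer: 3

Derivation:
s_0={p,q,r,s}: ((r | p) | (r & p))=True (r | p)=True r=True p=True (r & p)=True
s_1={r,s}: ((r | p) | (r & p))=True (r | p)=True r=True p=False (r & p)=False
s_2={q,r}: ((r | p) | (r & p))=True (r | p)=True r=True p=False (r & p)=False
s_3={q,s}: ((r | p) | (r & p))=False (r | p)=False r=False p=False (r & p)=False
s_4={p,q,r}: ((r | p) | (r & p))=True (r | p)=True r=True p=True (r & p)=True
s_5={p,r,s}: ((r | p) | (r & p))=True (r | p)=True r=True p=True (r & p)=True
s_6={}: ((r | p) | (r & p))=False (r | p)=False r=False p=False (r & p)=False
s_7={p,r,s}: ((r | p) | (r & p))=True (r | p)=True r=True p=True (r & p)=True
G(((r | p) | (r & p))) holds globally = False
First violation at position 3.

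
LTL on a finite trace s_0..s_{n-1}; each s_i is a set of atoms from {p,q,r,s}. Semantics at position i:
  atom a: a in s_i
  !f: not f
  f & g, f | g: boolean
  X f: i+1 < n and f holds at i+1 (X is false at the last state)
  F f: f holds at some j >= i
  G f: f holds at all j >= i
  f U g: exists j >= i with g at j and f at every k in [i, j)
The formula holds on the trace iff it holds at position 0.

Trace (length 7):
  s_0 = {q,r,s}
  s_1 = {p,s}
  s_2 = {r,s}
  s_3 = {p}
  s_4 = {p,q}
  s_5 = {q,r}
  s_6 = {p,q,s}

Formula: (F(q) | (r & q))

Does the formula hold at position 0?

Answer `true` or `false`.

s_0={q,r,s}: (F(q) | (r & q))=True F(q)=True q=True (r & q)=True r=True
s_1={p,s}: (F(q) | (r & q))=True F(q)=True q=False (r & q)=False r=False
s_2={r,s}: (F(q) | (r & q))=True F(q)=True q=False (r & q)=False r=True
s_3={p}: (F(q) | (r & q))=True F(q)=True q=False (r & q)=False r=False
s_4={p,q}: (F(q) | (r & q))=True F(q)=True q=True (r & q)=False r=False
s_5={q,r}: (F(q) | (r & q))=True F(q)=True q=True (r & q)=True r=True
s_6={p,q,s}: (F(q) | (r & q))=True F(q)=True q=True (r & q)=False r=False

Answer: true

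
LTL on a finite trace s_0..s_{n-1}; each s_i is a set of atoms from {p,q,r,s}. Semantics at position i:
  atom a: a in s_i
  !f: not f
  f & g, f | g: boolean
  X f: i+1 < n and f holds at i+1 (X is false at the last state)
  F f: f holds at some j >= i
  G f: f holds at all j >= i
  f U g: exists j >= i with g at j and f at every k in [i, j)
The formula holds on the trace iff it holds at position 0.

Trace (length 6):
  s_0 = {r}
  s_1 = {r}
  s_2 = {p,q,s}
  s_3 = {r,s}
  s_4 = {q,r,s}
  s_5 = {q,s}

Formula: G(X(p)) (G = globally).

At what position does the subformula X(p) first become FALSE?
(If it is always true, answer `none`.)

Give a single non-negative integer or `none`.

Answer: 0

Derivation:
s_0={r}: X(p)=False p=False
s_1={r}: X(p)=True p=False
s_2={p,q,s}: X(p)=False p=True
s_3={r,s}: X(p)=False p=False
s_4={q,r,s}: X(p)=False p=False
s_5={q,s}: X(p)=False p=False
G(X(p)) holds globally = False
First violation at position 0.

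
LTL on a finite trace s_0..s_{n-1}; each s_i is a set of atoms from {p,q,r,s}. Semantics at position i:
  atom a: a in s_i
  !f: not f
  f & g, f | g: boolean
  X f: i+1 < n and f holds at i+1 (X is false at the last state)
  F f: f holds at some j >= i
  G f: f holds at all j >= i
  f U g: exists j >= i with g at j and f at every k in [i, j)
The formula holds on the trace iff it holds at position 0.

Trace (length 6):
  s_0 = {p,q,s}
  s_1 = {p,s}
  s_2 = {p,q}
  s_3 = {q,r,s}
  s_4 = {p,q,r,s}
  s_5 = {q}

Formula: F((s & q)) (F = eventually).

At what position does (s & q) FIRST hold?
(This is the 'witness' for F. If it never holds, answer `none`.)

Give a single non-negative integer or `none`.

s_0={p,q,s}: (s & q)=True s=True q=True
s_1={p,s}: (s & q)=False s=True q=False
s_2={p,q}: (s & q)=False s=False q=True
s_3={q,r,s}: (s & q)=True s=True q=True
s_4={p,q,r,s}: (s & q)=True s=True q=True
s_5={q}: (s & q)=False s=False q=True
F((s & q)) holds; first witness at position 0.

Answer: 0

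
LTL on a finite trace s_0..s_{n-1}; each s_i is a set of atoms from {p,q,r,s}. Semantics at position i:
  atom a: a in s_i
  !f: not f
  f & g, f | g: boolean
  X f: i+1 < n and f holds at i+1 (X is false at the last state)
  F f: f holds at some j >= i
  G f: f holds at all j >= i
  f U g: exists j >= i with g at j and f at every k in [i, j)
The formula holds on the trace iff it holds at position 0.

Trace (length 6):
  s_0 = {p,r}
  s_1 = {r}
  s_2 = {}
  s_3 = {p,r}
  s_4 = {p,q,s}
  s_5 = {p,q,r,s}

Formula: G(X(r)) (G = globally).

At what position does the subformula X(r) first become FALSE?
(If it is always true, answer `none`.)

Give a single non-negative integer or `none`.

s_0={p,r}: X(r)=True r=True
s_1={r}: X(r)=False r=True
s_2={}: X(r)=True r=False
s_3={p,r}: X(r)=False r=True
s_4={p,q,s}: X(r)=True r=False
s_5={p,q,r,s}: X(r)=False r=True
G(X(r)) holds globally = False
First violation at position 1.

Answer: 1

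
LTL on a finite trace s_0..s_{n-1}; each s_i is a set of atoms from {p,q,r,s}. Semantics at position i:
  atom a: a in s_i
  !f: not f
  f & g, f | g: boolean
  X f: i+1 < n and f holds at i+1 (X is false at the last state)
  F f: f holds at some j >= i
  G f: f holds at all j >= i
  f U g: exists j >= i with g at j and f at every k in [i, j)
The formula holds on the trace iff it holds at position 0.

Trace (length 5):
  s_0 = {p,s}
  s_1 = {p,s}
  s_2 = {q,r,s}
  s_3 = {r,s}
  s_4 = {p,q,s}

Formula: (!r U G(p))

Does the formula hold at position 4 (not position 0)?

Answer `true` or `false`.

s_0={p,s}: (!r U G(p))=False !r=True r=False G(p)=False p=True
s_1={p,s}: (!r U G(p))=False !r=True r=False G(p)=False p=True
s_2={q,r,s}: (!r U G(p))=False !r=False r=True G(p)=False p=False
s_3={r,s}: (!r U G(p))=False !r=False r=True G(p)=False p=False
s_4={p,q,s}: (!r U G(p))=True !r=True r=False G(p)=True p=True
Evaluating at position 4: result = True

Answer: true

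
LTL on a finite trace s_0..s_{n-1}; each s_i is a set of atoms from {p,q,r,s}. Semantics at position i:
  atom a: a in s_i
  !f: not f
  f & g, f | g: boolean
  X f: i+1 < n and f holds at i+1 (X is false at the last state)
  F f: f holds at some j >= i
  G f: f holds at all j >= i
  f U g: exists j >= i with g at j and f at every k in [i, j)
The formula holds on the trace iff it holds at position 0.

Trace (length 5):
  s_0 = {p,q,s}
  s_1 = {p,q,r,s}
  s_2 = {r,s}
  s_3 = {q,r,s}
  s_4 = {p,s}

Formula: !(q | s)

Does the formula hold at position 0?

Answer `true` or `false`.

Answer: false

Derivation:
s_0={p,q,s}: !(q | s)=False (q | s)=True q=True s=True
s_1={p,q,r,s}: !(q | s)=False (q | s)=True q=True s=True
s_2={r,s}: !(q | s)=False (q | s)=True q=False s=True
s_3={q,r,s}: !(q | s)=False (q | s)=True q=True s=True
s_4={p,s}: !(q | s)=False (q | s)=True q=False s=True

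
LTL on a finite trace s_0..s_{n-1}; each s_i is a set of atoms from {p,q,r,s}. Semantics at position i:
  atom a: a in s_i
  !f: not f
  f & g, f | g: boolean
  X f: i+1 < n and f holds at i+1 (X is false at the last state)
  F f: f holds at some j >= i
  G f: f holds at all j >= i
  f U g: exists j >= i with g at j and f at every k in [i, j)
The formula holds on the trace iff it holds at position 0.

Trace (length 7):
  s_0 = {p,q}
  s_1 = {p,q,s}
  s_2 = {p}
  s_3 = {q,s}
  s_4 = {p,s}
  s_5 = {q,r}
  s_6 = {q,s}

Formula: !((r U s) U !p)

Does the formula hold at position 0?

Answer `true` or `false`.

Answer: true

Derivation:
s_0={p,q}: !((r U s) U !p)=True ((r U s) U !p)=False (r U s)=False r=False s=False !p=False p=True
s_1={p,q,s}: !((r U s) U !p)=True ((r U s) U !p)=False (r U s)=True r=False s=True !p=False p=True
s_2={p}: !((r U s) U !p)=True ((r U s) U !p)=False (r U s)=False r=False s=False !p=False p=True
s_3={q,s}: !((r U s) U !p)=False ((r U s) U !p)=True (r U s)=True r=False s=True !p=True p=False
s_4={p,s}: !((r U s) U !p)=False ((r U s) U !p)=True (r U s)=True r=False s=True !p=False p=True
s_5={q,r}: !((r U s) U !p)=False ((r U s) U !p)=True (r U s)=True r=True s=False !p=True p=False
s_6={q,s}: !((r U s) U !p)=False ((r U s) U !p)=True (r U s)=True r=False s=True !p=True p=False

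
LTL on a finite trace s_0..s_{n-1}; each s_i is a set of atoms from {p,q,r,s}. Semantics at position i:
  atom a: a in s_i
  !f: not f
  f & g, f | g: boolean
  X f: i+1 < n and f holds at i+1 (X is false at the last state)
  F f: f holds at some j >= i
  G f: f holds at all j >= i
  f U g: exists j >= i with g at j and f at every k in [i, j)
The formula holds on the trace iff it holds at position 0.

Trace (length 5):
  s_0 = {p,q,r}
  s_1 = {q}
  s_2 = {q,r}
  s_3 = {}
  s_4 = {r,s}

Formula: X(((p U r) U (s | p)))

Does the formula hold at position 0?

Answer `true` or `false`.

s_0={p,q,r}: X(((p U r) U (s | p)))=False ((p U r) U (s | p))=True (p U r)=True p=True r=True (s | p)=True s=False
s_1={q}: X(((p U r) U (s | p)))=False ((p U r) U (s | p))=False (p U r)=False p=False r=False (s | p)=False s=False
s_2={q,r}: X(((p U r) U (s | p)))=False ((p U r) U (s | p))=False (p U r)=True p=False r=True (s | p)=False s=False
s_3={}: X(((p U r) U (s | p)))=True ((p U r) U (s | p))=False (p U r)=False p=False r=False (s | p)=False s=False
s_4={r,s}: X(((p U r) U (s | p)))=False ((p U r) U (s | p))=True (p U r)=True p=False r=True (s | p)=True s=True

Answer: false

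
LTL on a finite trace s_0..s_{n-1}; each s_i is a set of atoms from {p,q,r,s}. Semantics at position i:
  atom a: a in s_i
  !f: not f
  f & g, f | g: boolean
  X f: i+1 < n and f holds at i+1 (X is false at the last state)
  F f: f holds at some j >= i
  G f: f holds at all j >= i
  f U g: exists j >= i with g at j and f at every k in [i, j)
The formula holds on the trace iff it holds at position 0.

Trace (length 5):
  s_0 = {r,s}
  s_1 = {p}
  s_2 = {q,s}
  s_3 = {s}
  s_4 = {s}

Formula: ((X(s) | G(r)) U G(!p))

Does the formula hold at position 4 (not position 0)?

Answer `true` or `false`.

s_0={r,s}: ((X(s) | G(r)) U G(!p))=False (X(s) | G(r))=False X(s)=False s=True G(r)=False r=True G(!p)=False !p=True p=False
s_1={p}: ((X(s) | G(r)) U G(!p))=True (X(s) | G(r))=True X(s)=True s=False G(r)=False r=False G(!p)=False !p=False p=True
s_2={q,s}: ((X(s) | G(r)) U G(!p))=True (X(s) | G(r))=True X(s)=True s=True G(r)=False r=False G(!p)=True !p=True p=False
s_3={s}: ((X(s) | G(r)) U G(!p))=True (X(s) | G(r))=True X(s)=True s=True G(r)=False r=False G(!p)=True !p=True p=False
s_4={s}: ((X(s) | G(r)) U G(!p))=True (X(s) | G(r))=False X(s)=False s=True G(r)=False r=False G(!p)=True !p=True p=False
Evaluating at position 4: result = True

Answer: true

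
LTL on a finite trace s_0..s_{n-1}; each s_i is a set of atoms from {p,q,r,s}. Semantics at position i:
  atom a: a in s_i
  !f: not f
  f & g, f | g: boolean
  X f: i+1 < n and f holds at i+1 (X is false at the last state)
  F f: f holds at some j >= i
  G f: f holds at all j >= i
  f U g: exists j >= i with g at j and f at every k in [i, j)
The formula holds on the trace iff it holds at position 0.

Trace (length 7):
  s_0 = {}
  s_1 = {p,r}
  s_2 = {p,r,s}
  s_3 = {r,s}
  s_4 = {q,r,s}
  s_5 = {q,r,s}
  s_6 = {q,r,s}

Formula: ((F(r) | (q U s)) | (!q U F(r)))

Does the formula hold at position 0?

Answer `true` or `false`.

Answer: true

Derivation:
s_0={}: ((F(r) | (q U s)) | (!q U F(r)))=True (F(r) | (q U s))=True F(r)=True r=False (q U s)=False q=False s=False (!q U F(r))=True !q=True
s_1={p,r}: ((F(r) | (q U s)) | (!q U F(r)))=True (F(r) | (q U s))=True F(r)=True r=True (q U s)=False q=False s=False (!q U F(r))=True !q=True
s_2={p,r,s}: ((F(r) | (q U s)) | (!q U F(r)))=True (F(r) | (q U s))=True F(r)=True r=True (q U s)=True q=False s=True (!q U F(r))=True !q=True
s_3={r,s}: ((F(r) | (q U s)) | (!q U F(r)))=True (F(r) | (q U s))=True F(r)=True r=True (q U s)=True q=False s=True (!q U F(r))=True !q=True
s_4={q,r,s}: ((F(r) | (q U s)) | (!q U F(r)))=True (F(r) | (q U s))=True F(r)=True r=True (q U s)=True q=True s=True (!q U F(r))=True !q=False
s_5={q,r,s}: ((F(r) | (q U s)) | (!q U F(r)))=True (F(r) | (q U s))=True F(r)=True r=True (q U s)=True q=True s=True (!q U F(r))=True !q=False
s_6={q,r,s}: ((F(r) | (q U s)) | (!q U F(r)))=True (F(r) | (q U s))=True F(r)=True r=True (q U s)=True q=True s=True (!q U F(r))=True !q=False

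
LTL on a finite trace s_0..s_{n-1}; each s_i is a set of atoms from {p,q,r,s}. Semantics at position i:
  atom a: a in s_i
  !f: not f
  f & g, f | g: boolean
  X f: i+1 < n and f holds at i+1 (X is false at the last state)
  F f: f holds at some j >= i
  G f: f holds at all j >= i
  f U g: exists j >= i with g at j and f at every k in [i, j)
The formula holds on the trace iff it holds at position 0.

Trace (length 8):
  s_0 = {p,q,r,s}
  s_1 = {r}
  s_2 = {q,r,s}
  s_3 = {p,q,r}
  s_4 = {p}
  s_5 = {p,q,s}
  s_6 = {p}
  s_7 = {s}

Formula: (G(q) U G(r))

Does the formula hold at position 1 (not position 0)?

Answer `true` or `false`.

Answer: false

Derivation:
s_0={p,q,r,s}: (G(q) U G(r))=False G(q)=False q=True G(r)=False r=True
s_1={r}: (G(q) U G(r))=False G(q)=False q=False G(r)=False r=True
s_2={q,r,s}: (G(q) U G(r))=False G(q)=False q=True G(r)=False r=True
s_3={p,q,r}: (G(q) U G(r))=False G(q)=False q=True G(r)=False r=True
s_4={p}: (G(q) U G(r))=False G(q)=False q=False G(r)=False r=False
s_5={p,q,s}: (G(q) U G(r))=False G(q)=False q=True G(r)=False r=False
s_6={p}: (G(q) U G(r))=False G(q)=False q=False G(r)=False r=False
s_7={s}: (G(q) U G(r))=False G(q)=False q=False G(r)=False r=False
Evaluating at position 1: result = False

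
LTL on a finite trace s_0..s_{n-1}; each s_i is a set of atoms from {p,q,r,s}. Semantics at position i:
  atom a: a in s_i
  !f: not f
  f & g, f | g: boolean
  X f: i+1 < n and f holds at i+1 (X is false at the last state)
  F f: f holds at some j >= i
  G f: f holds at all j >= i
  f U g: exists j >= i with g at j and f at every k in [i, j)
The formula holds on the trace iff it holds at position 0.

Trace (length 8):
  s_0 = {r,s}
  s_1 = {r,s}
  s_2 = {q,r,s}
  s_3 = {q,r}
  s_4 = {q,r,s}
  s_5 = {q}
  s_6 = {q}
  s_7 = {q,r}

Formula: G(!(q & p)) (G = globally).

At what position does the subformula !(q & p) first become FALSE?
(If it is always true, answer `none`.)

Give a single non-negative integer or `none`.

s_0={r,s}: !(q & p)=True (q & p)=False q=False p=False
s_1={r,s}: !(q & p)=True (q & p)=False q=False p=False
s_2={q,r,s}: !(q & p)=True (q & p)=False q=True p=False
s_3={q,r}: !(q & p)=True (q & p)=False q=True p=False
s_4={q,r,s}: !(q & p)=True (q & p)=False q=True p=False
s_5={q}: !(q & p)=True (q & p)=False q=True p=False
s_6={q}: !(q & p)=True (q & p)=False q=True p=False
s_7={q,r}: !(q & p)=True (q & p)=False q=True p=False
G(!(q & p)) holds globally = True
No violation — formula holds at every position.

Answer: none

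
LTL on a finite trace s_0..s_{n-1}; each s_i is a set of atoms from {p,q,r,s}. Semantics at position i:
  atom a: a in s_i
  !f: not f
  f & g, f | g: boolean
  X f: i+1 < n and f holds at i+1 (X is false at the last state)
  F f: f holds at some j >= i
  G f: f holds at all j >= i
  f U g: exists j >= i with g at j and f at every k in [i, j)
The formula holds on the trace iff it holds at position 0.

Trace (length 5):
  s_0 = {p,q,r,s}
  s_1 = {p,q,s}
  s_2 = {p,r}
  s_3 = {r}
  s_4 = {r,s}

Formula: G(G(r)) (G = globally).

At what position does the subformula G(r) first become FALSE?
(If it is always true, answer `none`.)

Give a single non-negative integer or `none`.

Answer: 0

Derivation:
s_0={p,q,r,s}: G(r)=False r=True
s_1={p,q,s}: G(r)=False r=False
s_2={p,r}: G(r)=True r=True
s_3={r}: G(r)=True r=True
s_4={r,s}: G(r)=True r=True
G(G(r)) holds globally = False
First violation at position 0.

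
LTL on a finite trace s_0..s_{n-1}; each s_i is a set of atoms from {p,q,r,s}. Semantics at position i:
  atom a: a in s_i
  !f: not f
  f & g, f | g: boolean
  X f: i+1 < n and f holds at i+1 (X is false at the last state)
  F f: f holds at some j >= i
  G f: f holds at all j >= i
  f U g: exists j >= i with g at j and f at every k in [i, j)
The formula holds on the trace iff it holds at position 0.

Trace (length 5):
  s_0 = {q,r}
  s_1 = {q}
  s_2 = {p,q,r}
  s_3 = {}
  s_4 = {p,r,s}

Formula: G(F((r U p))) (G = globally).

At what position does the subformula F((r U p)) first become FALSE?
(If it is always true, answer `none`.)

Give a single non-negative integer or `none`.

s_0={q,r}: F((r U p))=True (r U p)=False r=True p=False
s_1={q}: F((r U p))=True (r U p)=False r=False p=False
s_2={p,q,r}: F((r U p))=True (r U p)=True r=True p=True
s_3={}: F((r U p))=True (r U p)=False r=False p=False
s_4={p,r,s}: F((r U p))=True (r U p)=True r=True p=True
G(F((r U p))) holds globally = True
No violation — formula holds at every position.

Answer: none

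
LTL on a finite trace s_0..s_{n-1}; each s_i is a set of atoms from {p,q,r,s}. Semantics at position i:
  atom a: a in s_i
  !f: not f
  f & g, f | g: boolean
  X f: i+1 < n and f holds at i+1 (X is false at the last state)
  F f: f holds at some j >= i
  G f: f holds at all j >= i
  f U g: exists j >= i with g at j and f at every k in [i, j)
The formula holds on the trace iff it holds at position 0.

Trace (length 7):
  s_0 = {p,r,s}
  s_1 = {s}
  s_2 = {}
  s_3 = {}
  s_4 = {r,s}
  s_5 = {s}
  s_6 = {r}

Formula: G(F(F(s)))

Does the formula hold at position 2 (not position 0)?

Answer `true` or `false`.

s_0={p,r,s}: G(F(F(s)))=False F(F(s))=True F(s)=True s=True
s_1={s}: G(F(F(s)))=False F(F(s))=True F(s)=True s=True
s_2={}: G(F(F(s)))=False F(F(s))=True F(s)=True s=False
s_3={}: G(F(F(s)))=False F(F(s))=True F(s)=True s=False
s_4={r,s}: G(F(F(s)))=False F(F(s))=True F(s)=True s=True
s_5={s}: G(F(F(s)))=False F(F(s))=True F(s)=True s=True
s_6={r}: G(F(F(s)))=False F(F(s))=False F(s)=False s=False
Evaluating at position 2: result = False

Answer: false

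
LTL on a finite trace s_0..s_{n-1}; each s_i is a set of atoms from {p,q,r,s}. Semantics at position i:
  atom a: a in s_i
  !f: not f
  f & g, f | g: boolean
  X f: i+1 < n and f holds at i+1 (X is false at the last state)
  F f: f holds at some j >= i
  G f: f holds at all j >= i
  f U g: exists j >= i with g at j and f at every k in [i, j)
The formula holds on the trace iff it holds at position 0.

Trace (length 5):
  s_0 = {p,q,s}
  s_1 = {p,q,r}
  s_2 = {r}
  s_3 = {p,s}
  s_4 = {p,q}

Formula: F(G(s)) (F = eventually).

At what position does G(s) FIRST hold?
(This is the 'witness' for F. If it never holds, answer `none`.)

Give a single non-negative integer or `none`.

Answer: none

Derivation:
s_0={p,q,s}: G(s)=False s=True
s_1={p,q,r}: G(s)=False s=False
s_2={r}: G(s)=False s=False
s_3={p,s}: G(s)=False s=True
s_4={p,q}: G(s)=False s=False
F(G(s)) does not hold (no witness exists).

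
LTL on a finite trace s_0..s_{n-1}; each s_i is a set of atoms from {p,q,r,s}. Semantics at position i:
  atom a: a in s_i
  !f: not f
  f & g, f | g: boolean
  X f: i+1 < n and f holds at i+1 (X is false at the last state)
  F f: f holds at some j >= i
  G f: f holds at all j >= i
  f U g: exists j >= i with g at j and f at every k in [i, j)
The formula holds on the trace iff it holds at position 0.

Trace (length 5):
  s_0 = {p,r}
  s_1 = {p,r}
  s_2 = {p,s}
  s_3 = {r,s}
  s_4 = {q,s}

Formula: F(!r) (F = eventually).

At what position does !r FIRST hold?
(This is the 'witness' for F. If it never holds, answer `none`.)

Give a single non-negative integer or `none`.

s_0={p,r}: !r=False r=True
s_1={p,r}: !r=False r=True
s_2={p,s}: !r=True r=False
s_3={r,s}: !r=False r=True
s_4={q,s}: !r=True r=False
F(!r) holds; first witness at position 2.

Answer: 2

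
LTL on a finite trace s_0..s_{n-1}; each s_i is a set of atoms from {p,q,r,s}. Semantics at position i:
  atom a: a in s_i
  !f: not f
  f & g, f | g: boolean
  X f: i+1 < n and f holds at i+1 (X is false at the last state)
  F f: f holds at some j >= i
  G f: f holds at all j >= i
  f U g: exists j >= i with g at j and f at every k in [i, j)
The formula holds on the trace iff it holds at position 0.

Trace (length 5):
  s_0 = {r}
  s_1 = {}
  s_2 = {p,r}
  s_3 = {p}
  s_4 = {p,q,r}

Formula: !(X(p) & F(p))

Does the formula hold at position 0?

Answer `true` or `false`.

Answer: true

Derivation:
s_0={r}: !(X(p) & F(p))=True (X(p) & F(p))=False X(p)=False p=False F(p)=True
s_1={}: !(X(p) & F(p))=False (X(p) & F(p))=True X(p)=True p=False F(p)=True
s_2={p,r}: !(X(p) & F(p))=False (X(p) & F(p))=True X(p)=True p=True F(p)=True
s_3={p}: !(X(p) & F(p))=False (X(p) & F(p))=True X(p)=True p=True F(p)=True
s_4={p,q,r}: !(X(p) & F(p))=True (X(p) & F(p))=False X(p)=False p=True F(p)=True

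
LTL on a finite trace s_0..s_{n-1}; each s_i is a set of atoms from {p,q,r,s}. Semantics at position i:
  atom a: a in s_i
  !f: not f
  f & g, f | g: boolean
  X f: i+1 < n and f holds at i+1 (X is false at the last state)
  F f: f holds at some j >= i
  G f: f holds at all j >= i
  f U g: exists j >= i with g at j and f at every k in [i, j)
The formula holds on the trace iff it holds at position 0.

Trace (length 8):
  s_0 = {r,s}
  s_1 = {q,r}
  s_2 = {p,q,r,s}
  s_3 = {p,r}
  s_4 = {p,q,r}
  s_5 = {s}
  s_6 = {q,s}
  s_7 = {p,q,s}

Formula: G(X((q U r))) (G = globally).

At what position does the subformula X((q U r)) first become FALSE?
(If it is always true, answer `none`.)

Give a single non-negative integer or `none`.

s_0={r,s}: X((q U r))=True (q U r)=True q=False r=True
s_1={q,r}: X((q U r))=True (q U r)=True q=True r=True
s_2={p,q,r,s}: X((q U r))=True (q U r)=True q=True r=True
s_3={p,r}: X((q U r))=True (q U r)=True q=False r=True
s_4={p,q,r}: X((q U r))=False (q U r)=True q=True r=True
s_5={s}: X((q U r))=False (q U r)=False q=False r=False
s_6={q,s}: X((q U r))=False (q U r)=False q=True r=False
s_7={p,q,s}: X((q U r))=False (q U r)=False q=True r=False
G(X((q U r))) holds globally = False
First violation at position 4.

Answer: 4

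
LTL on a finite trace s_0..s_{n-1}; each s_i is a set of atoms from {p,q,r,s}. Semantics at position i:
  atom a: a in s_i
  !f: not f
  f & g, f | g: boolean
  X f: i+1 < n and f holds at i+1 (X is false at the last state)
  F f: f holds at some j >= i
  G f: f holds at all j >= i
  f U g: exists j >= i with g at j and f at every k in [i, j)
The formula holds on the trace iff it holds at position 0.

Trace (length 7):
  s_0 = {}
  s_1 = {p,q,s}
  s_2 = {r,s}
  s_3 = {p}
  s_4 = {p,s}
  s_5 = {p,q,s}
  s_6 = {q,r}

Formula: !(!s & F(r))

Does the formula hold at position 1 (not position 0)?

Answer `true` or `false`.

s_0={}: !(!s & F(r))=False (!s & F(r))=True !s=True s=False F(r)=True r=False
s_1={p,q,s}: !(!s & F(r))=True (!s & F(r))=False !s=False s=True F(r)=True r=False
s_2={r,s}: !(!s & F(r))=True (!s & F(r))=False !s=False s=True F(r)=True r=True
s_3={p}: !(!s & F(r))=False (!s & F(r))=True !s=True s=False F(r)=True r=False
s_4={p,s}: !(!s & F(r))=True (!s & F(r))=False !s=False s=True F(r)=True r=False
s_5={p,q,s}: !(!s & F(r))=True (!s & F(r))=False !s=False s=True F(r)=True r=False
s_6={q,r}: !(!s & F(r))=False (!s & F(r))=True !s=True s=False F(r)=True r=True
Evaluating at position 1: result = True

Answer: true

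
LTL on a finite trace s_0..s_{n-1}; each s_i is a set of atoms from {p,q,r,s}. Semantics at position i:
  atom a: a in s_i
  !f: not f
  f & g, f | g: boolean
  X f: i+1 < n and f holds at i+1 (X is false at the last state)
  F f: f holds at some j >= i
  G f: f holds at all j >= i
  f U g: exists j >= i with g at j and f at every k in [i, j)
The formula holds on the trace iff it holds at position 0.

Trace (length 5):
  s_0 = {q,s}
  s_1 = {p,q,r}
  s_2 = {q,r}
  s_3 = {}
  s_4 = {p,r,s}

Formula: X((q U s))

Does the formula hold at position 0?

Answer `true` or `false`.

s_0={q,s}: X((q U s))=False (q U s)=True q=True s=True
s_1={p,q,r}: X((q U s))=False (q U s)=False q=True s=False
s_2={q,r}: X((q U s))=False (q U s)=False q=True s=False
s_3={}: X((q U s))=True (q U s)=False q=False s=False
s_4={p,r,s}: X((q U s))=False (q U s)=True q=False s=True

Answer: false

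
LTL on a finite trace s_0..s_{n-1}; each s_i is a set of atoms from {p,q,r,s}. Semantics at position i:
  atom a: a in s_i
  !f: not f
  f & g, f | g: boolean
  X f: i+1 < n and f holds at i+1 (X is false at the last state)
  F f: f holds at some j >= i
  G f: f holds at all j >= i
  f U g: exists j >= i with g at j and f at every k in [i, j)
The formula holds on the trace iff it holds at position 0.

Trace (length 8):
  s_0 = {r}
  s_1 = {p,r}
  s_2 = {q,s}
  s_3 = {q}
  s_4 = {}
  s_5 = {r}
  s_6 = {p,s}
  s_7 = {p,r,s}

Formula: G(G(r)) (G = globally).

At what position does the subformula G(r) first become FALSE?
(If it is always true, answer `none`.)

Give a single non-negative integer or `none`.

s_0={r}: G(r)=False r=True
s_1={p,r}: G(r)=False r=True
s_2={q,s}: G(r)=False r=False
s_3={q}: G(r)=False r=False
s_4={}: G(r)=False r=False
s_5={r}: G(r)=False r=True
s_6={p,s}: G(r)=False r=False
s_7={p,r,s}: G(r)=True r=True
G(G(r)) holds globally = False
First violation at position 0.

Answer: 0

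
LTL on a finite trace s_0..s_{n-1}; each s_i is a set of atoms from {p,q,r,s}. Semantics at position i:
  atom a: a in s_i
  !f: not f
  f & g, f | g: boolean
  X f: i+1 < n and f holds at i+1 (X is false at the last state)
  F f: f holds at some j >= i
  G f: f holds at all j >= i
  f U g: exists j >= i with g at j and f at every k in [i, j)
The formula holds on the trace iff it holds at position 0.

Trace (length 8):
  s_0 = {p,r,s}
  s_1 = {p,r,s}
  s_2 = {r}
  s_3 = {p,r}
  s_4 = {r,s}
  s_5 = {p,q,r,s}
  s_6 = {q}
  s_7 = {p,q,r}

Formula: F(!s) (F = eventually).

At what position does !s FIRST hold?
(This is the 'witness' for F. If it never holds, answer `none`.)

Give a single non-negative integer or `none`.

s_0={p,r,s}: !s=False s=True
s_1={p,r,s}: !s=False s=True
s_2={r}: !s=True s=False
s_3={p,r}: !s=True s=False
s_4={r,s}: !s=False s=True
s_5={p,q,r,s}: !s=False s=True
s_6={q}: !s=True s=False
s_7={p,q,r}: !s=True s=False
F(!s) holds; first witness at position 2.

Answer: 2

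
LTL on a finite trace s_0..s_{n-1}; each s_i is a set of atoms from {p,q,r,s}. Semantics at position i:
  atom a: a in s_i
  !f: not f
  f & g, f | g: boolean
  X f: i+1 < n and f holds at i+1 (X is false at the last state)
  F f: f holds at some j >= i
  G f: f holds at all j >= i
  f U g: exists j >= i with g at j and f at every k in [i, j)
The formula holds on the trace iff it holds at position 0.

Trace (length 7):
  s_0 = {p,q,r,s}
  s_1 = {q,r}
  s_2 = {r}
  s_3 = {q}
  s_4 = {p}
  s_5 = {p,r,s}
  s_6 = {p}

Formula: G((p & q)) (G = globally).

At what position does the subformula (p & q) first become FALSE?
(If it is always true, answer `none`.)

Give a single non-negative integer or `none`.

s_0={p,q,r,s}: (p & q)=True p=True q=True
s_1={q,r}: (p & q)=False p=False q=True
s_2={r}: (p & q)=False p=False q=False
s_3={q}: (p & q)=False p=False q=True
s_4={p}: (p & q)=False p=True q=False
s_5={p,r,s}: (p & q)=False p=True q=False
s_6={p}: (p & q)=False p=True q=False
G((p & q)) holds globally = False
First violation at position 1.

Answer: 1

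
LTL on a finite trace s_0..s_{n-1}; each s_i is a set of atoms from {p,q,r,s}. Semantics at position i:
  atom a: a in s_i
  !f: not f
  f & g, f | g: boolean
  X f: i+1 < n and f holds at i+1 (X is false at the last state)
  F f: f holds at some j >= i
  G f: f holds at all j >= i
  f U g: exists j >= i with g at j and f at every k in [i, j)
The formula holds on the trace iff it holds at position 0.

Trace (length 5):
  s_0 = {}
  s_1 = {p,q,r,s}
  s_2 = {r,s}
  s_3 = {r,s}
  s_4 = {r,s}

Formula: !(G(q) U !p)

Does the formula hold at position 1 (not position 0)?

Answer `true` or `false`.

s_0={}: !(G(q) U !p)=False (G(q) U !p)=True G(q)=False q=False !p=True p=False
s_1={p,q,r,s}: !(G(q) U !p)=True (G(q) U !p)=False G(q)=False q=True !p=False p=True
s_2={r,s}: !(G(q) U !p)=False (G(q) U !p)=True G(q)=False q=False !p=True p=False
s_3={r,s}: !(G(q) U !p)=False (G(q) U !p)=True G(q)=False q=False !p=True p=False
s_4={r,s}: !(G(q) U !p)=False (G(q) U !p)=True G(q)=False q=False !p=True p=False
Evaluating at position 1: result = True

Answer: true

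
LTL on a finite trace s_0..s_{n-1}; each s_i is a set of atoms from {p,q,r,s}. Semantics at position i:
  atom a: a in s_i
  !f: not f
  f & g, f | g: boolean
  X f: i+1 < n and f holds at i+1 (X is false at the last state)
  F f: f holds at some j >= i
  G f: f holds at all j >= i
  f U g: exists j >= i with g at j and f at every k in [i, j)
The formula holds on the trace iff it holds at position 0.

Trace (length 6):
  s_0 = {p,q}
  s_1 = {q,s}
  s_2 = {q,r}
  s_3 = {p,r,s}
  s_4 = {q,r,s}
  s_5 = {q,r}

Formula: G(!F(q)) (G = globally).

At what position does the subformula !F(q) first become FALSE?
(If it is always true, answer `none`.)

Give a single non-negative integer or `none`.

s_0={p,q}: !F(q)=False F(q)=True q=True
s_1={q,s}: !F(q)=False F(q)=True q=True
s_2={q,r}: !F(q)=False F(q)=True q=True
s_3={p,r,s}: !F(q)=False F(q)=True q=False
s_4={q,r,s}: !F(q)=False F(q)=True q=True
s_5={q,r}: !F(q)=False F(q)=True q=True
G(!F(q)) holds globally = False
First violation at position 0.

Answer: 0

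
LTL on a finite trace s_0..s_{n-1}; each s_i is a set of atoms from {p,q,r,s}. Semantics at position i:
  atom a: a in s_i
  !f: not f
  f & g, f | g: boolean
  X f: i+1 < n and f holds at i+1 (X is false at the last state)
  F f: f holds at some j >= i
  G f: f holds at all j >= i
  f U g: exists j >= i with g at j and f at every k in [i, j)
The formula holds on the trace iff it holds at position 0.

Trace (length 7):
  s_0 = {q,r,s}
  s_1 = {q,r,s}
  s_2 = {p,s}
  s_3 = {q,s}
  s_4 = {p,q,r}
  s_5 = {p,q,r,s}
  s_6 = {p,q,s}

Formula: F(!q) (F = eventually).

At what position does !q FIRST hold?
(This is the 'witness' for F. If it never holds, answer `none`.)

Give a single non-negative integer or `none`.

s_0={q,r,s}: !q=False q=True
s_1={q,r,s}: !q=False q=True
s_2={p,s}: !q=True q=False
s_3={q,s}: !q=False q=True
s_4={p,q,r}: !q=False q=True
s_5={p,q,r,s}: !q=False q=True
s_6={p,q,s}: !q=False q=True
F(!q) holds; first witness at position 2.

Answer: 2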